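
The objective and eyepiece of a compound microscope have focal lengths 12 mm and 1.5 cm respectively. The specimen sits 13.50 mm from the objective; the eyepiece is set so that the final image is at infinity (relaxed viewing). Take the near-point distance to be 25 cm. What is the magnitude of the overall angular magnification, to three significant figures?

133

Convert to cm: f_obj = 12 mm = 1.2 cm; d_o = 13.50 mm = 1.35 cm.
Objective: 1/d_i = 1/f_obj - 1/d_o = 1/1.2 - 1/1.35 = 0.09259 cm^-1, so d_i = 10.800 cm.
m_obj = -d_i/d_o = -10.800/1.35 = -8.000.
Eyepiece angular magnification (image at infinity): M_eye = D/f_e = 25/1.5 = 16.667.
Overall M = m_obj x M_eye = (-8.000)(16.667) = -133.33.
|M| = 133.33.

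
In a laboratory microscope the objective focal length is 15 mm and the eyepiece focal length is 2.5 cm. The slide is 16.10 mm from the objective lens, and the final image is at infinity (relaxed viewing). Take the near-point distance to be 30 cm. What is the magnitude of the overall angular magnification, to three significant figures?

Convert to cm: f_obj = 15 mm = 1.5 cm; d_o = 16.10 mm = 1.61 cm.
Objective: 1/d_i = 1/f_obj - 1/d_o = 1/1.5 - 1/1.61 = 0.04555 cm^-1, so d_i = 21.955 cm.
m_obj = -d_i/d_o = -21.955/1.61 = -13.636.
Eyepiece angular magnification (image at infinity): M_eye = D/f_e = 30/2.5 = 12.000.
Overall M = m_obj x M_eye = (-13.636)(12.000) = -163.64.
|M| = 163.64.

164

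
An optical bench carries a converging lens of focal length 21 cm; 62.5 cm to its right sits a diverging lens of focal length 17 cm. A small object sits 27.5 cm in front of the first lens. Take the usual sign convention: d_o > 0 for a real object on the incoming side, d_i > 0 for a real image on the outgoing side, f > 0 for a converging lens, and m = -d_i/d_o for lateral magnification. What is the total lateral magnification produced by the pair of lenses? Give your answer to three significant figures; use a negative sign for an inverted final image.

Applying the thin-lens equation to the first lens, 1/21 = 1/27.5 + 1/d_i1, which gives d_i1 = 88.846 cm.
Its lateral magnification is m_1 = -d_i1/d_o1 = -(88.846)/27.5 = -3.2308.
This image would form 88.846 cm past lens 1, i.e. 26.346 cm beyond lens 2, so it is a virtual object for lens 2: d_o2 = 62.5 - 88.846 = -26.346 cm.
Applying the thin-lens equation again with f_2 = -17 cm and d_o2 = -26.346 cm gives d_i2 = -47.922 cm.
m_2 = -(-47.922)/(-26.346) = -1.8189.
Overall magnification: m = m_1 m_2 = 5.8765.

5.88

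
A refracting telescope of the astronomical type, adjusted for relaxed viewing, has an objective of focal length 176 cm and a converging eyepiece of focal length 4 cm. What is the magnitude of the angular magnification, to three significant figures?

44.0

|M| = f_obj/|f_eye| = 176/4 = 44.000.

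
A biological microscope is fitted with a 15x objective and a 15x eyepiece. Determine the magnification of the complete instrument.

225

The overall magnification of a compound microscope is the product of the objective and eyepiece magnifications:
M = M_obj x M_eye = 15 x 15 = 225.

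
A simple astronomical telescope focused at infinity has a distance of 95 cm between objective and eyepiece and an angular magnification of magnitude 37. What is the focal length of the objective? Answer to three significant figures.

In normal adjustment the tube length equals f_obj + f_eye and |M| = f_obj/f_eye.
So f_obj = 37 f_eye and 37 f_eye + f_eye = 95 cm, giving f_eye = 95/38 = 2.500 cm and f_obj = 92.500 cm.

92.5 cm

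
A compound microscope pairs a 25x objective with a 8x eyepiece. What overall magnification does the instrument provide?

200

The overall magnification of a compound microscope is the product of the objective and eyepiece magnifications:
M = M_obj x M_eye = 25 x 8 = 200.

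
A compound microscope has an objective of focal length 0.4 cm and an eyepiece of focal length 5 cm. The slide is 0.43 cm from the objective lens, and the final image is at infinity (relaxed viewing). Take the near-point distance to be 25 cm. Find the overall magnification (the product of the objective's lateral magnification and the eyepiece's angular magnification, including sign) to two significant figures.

-67

Objective: 1/d_i = 1/f_obj - 1/d_o = 1/0.4 - 1/0.43 = 0.17442 cm^-1, so d_i = 5.733 cm.
m_obj = -d_i/d_o = -5.733/0.43 = -13.333.
Eyepiece angular magnification (image at infinity): M_eye = D/f_e = 25/5 = 5.000.
Overall M = m_obj x M_eye = (-13.333)(5.000) = -66.67.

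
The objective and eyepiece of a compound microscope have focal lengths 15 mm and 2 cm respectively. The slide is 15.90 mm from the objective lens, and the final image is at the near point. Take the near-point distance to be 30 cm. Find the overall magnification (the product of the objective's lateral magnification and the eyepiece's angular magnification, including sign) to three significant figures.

-267

Convert to cm: f_obj = 15 mm = 1.5 cm; d_o = 15.90 mm = 1.59 cm.
Objective: 1/d_i = 1/f_obj - 1/d_o = 1/1.5 - 1/1.59 = 0.03774 cm^-1, so d_i = 26.500 cm.
m_obj = -d_i/d_o = -26.500/1.59 = -16.667.
Eyepiece angular magnification (image at near point): M_eye = 1 + D/f_e = 1 + 30/2 = 16.000.
Overall M = m_obj x M_eye = (-16.667)(16.000) = -266.67.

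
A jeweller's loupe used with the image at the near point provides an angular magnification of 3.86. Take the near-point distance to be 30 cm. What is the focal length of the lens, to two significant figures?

10 cm

For the image at the near point, M = 1 + D/f.
f = D/(M - 1) = 30/(3.86 - 1) = 10.490 cm.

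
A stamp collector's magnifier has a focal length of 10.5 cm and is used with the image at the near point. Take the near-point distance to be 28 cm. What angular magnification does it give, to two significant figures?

3.7

M = 1 + D/f = 1 + 28/10.5 = 3.667.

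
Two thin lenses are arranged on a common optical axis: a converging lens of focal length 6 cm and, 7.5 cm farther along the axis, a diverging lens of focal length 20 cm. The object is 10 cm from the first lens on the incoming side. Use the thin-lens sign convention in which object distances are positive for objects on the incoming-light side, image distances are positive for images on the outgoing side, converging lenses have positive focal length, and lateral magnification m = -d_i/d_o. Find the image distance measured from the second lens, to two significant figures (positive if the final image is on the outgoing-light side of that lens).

12 cm

First lens: d_i1 = 1/(1/6 - 1/10) = 15.000 cm.
This image would form 15.000 cm past lens 1, i.e. 7.500 cm beyond lens 2, so it is a virtual object for lens 2: d_o2 = 7.5 - 15.000 = -7.500 cm.
Second lens: d_i2 = 1/(1/(-20) - 1/(-7.500)) = 12.000 cm.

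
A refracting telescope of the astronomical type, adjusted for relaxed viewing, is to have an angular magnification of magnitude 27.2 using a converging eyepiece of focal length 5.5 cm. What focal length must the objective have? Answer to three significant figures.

150 cm

|M| = f_obj/|f_eye|, so f_obj = |M| x |f_eye| = 27.2 x 5.5 = 149.600 cm.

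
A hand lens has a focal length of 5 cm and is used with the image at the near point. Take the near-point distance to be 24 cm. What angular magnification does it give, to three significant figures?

M = 1 + D/f = 1 + 24/5 = 5.800.

5.80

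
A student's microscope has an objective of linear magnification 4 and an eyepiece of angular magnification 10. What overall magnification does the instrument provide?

The overall magnification of a compound microscope is the product of the objective and eyepiece magnifications:
M = M_obj x M_eye = 4 x 10 = 40.

40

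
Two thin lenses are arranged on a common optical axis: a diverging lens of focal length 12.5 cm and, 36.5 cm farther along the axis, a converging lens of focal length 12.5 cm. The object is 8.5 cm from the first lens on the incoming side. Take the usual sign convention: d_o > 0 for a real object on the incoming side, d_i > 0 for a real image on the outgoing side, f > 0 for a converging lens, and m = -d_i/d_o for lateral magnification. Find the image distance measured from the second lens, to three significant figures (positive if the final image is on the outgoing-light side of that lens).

Applying the thin-lens equation to the first lens, 1/(-12.5) = 1/8.5 + 1/d_i1, which gives d_i1 = -5.060 cm.
With d_i1 < 0 the first image is virtual and lies on the object side; the object distance for lens 2 is d_o2 = 36.5 - (-5.060) = 41.560 cm.
Applying the thin-lens equation again with f_2 = 12.5 cm and d_o2 = 41.560 cm gives d_i2 = 17.877 cm.

17.9 cm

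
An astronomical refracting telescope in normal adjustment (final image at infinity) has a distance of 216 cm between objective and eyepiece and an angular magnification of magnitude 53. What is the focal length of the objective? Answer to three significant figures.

In normal adjustment the tube length equals f_obj + f_eye and |M| = f_obj/f_eye.
So f_obj = 53 f_eye and 53 f_eye + f_eye = 216 cm, giving f_eye = 216/54 = 4.000 cm and f_obj = 212.000 cm.

212 cm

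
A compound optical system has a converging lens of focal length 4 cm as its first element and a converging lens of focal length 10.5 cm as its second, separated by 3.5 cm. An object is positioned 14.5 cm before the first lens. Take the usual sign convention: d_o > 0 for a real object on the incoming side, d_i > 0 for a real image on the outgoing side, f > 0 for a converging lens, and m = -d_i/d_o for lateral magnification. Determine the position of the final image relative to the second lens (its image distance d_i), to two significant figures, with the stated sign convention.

1.7 cm

Lens 1: 1/d_i1 = 1/f_1 - 1/d_o1 = 1/4 - 1/14.5 = 0.18103 cm^-1, so d_i1 = 5.524 cm.
This image would form 5.524 cm past lens 1, i.e. 2.024 cm beyond lens 2, so it is a virtual object for lens 2: d_o2 = 3.5 - 5.524 = -2.024 cm.
Lens 2: 1/d_i2 = 1/f_2 - 1/d_o2 = 1/10.5 - 1/(-2.024) = 0.58936 cm^-1, so d_i2 = 1.697 cm.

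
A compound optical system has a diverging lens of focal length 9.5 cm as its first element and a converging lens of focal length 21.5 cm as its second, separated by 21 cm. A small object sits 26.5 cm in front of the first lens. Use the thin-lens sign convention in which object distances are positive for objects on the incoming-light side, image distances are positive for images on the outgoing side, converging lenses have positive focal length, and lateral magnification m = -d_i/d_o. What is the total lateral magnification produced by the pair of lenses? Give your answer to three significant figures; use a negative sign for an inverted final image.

-0.874

Applying the thin-lens equation to the first lens, 1/(-9.5) = 1/26.5 + 1/d_i1, which gives d_i1 = -6.993 cm.
Its lateral magnification is m_1 = -d_i1/d_o1 = -(-6.993)/26.5 = 0.2639.
With d_i1 < 0 the first image is virtual and lies on the object side; the object distance for lens 2 is d_o2 = 21 - (-6.993) = 27.993 cm.
Applying the thin-lens equation again with f_2 = 21.5 cm and d_o2 = 27.993 cm gives d_i2 = 92.691 cm.
m_2 = -(92.691)/(27.993) = -3.3112.
The system's lateral magnification is m_1 m_2 = (0.2639)(-3.3112) = -0.8738.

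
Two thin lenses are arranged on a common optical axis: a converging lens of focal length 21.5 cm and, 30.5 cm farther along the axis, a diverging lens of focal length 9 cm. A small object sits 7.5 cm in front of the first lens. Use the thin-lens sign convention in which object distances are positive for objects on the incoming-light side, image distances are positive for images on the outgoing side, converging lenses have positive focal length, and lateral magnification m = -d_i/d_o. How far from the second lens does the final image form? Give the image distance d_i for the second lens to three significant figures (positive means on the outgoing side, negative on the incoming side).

Applying the thin-lens equation to the first lens, 1/21.5 = 1/7.5 + 1/d_i1, which gives d_i1 = -11.518 cm.
With d_i1 < 0 the first image is virtual and lies on the object side; the object distance for lens 2 is d_o2 = 30.5 - (-11.518) = 42.018 cm.
Applying the thin-lens equation again with f_2 = -9 cm and d_o2 = 42.018 cm gives d_i2 = -7.412 cm.

-7.41 cm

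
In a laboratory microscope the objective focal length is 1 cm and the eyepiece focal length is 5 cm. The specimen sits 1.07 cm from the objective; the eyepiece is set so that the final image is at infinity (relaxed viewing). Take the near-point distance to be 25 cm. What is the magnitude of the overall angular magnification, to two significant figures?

71

Objective: 1/d_i = 1/f_obj - 1/d_o = 1/1 - 1/1.07 = 0.06542 cm^-1, so d_i = 15.286 cm.
m_obj = -d_i/d_o = -15.286/1.07 = -14.286.
Eyepiece angular magnification (image at infinity): M_eye = D/f_e = 25/5 = 5.000.
Overall M = m_obj x M_eye = (-14.286)(5.000) = -71.43.
|M| = 71.43.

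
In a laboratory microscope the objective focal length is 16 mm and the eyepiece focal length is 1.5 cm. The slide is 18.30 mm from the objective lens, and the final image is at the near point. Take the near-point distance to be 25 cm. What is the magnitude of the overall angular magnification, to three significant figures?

Convert to cm: f_obj = 16 mm = 1.6 cm; d_o = 18.30 mm = 1.83 cm.
Objective: 1/d_i = 1/f_obj - 1/d_o = 1/1.6 - 1/1.83 = 0.07855 cm^-1, so d_i = 12.730 cm.
m_obj = -d_i/d_o = -12.730/1.83 = -6.957.
Eyepiece angular magnification (image at near point): M_eye = 1 + D/f_e = 1 + 25/1.5 = 17.667.
Overall M = m_obj x M_eye = (-6.957)(17.667) = -122.90.
|M| = 122.90.

123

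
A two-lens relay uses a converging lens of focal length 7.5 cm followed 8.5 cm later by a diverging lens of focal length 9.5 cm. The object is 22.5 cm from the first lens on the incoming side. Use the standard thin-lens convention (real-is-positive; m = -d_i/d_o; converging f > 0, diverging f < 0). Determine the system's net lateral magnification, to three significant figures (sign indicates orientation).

-0.704

Lens 1: 1/d_i1 = 1/f_1 - 1/d_o1 = 1/7.5 - 1/22.5 = 0.08889 cm^-1, so d_i1 = 11.250 cm.
m_1 = -(11.250)/22.5 = -0.5000.
Since 11.250 cm > 8.5 cm, the first image lies past the second lens and serves as a virtual object: d_o2 = L - d_i1 = -2.750 cm.
Lens 2: 1/d_i2 = 1/f_2 - 1/d_o2 = 1/(-9.5) - 1/(-2.750) = 0.25837 cm^-1, so d_i2 = 3.870 cm.
m_2 = -(3.870)/(-2.750) = 1.4074.
Overall magnification: m = m_1 m_2 = -0.7037.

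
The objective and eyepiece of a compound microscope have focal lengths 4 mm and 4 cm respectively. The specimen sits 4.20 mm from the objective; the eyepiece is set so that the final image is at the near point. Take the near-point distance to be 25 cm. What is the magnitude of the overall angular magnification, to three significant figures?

145

Convert to cm: f_obj = 4 mm = 0.4 cm; d_o = 4.20 mm = 0.42 cm.
Objective: 1/d_i = 1/f_obj - 1/d_o = 1/0.4 - 1/0.42 = 0.11905 cm^-1, so d_i = 8.400 cm.
m_obj = -d_i/d_o = -8.400/0.42 = -20.000.
Eyepiece angular magnification (image at near point): M_eye = 1 + D/f_e = 1 + 25/4 = 7.250.
Overall M = m_obj x M_eye = (-20.000)(7.250) = -145.00.
|M| = 145.00.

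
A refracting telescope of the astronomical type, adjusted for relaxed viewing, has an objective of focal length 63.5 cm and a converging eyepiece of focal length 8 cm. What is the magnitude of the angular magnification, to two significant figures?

7.9

|M| = f_obj/|f_eye| = 63.5/8 = 7.938.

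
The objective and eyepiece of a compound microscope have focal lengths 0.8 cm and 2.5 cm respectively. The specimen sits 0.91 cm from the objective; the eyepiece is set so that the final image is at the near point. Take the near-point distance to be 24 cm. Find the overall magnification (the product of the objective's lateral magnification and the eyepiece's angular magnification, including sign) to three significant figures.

-77.1

Objective: 1/d_i = 1/f_obj - 1/d_o = 1/0.8 - 1/0.91 = 0.15110 cm^-1, so d_i = 6.618 cm.
m_obj = -d_i/d_o = -6.618/0.91 = -7.273.
Eyepiece angular magnification (image at near point): M_eye = 1 + D/f_e = 1 + 24/2.5 = 10.600.
Overall M = m_obj x M_eye = (-7.273)(10.600) = -77.09.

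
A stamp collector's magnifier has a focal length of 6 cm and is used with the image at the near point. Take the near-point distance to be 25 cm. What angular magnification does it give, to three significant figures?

5.17

M = 1 + D/f = 1 + 25/6 = 5.167.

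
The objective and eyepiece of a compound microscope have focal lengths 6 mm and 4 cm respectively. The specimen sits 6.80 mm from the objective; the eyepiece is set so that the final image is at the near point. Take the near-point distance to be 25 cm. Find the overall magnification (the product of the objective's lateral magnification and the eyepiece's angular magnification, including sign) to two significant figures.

-54

Convert to cm: f_obj = 6 mm = 0.6 cm; d_o = 6.80 mm = 0.68 cm.
Objective: 1/d_i = 1/f_obj - 1/d_o = 1/0.6 - 1/0.68 = 0.19608 cm^-1, so d_i = 5.100 cm.
m_obj = -d_i/d_o = -5.100/0.68 = -7.500.
Eyepiece angular magnification (image at near point): M_eye = 1 + D/f_e = 1 + 25/4 = 7.250.
Overall M = m_obj x M_eye = (-7.500)(7.250) = -54.37.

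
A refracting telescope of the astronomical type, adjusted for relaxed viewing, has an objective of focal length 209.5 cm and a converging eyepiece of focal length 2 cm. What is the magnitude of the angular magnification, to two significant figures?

|M| = f_obj/|f_eye| = 209.5/2 = 104.750.

100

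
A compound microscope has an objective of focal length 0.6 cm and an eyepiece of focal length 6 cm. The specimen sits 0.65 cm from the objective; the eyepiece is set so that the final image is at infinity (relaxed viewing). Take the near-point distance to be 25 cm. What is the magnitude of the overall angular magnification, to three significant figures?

50.0

Objective: 1/d_i = 1/f_obj - 1/d_o = 1/0.6 - 1/0.65 = 0.12821 cm^-1, so d_i = 7.800 cm.
m_obj = -d_i/d_o = -7.800/0.65 = -12.000.
Eyepiece angular magnification (image at infinity): M_eye = D/f_e = 25/6 = 4.167.
Overall M = m_obj x M_eye = (-12.000)(4.167) = -50.00.
|M| = 50.00.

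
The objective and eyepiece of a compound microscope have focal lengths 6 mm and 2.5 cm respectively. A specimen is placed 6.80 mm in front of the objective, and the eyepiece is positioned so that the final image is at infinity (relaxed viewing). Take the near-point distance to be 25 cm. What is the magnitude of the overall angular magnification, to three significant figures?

Convert to cm: f_obj = 6 mm = 0.6 cm; d_o = 6.80 mm = 0.68 cm.
Objective: 1/d_i = 1/f_obj - 1/d_o = 1/0.6 - 1/0.68 = 0.19608 cm^-1, so d_i = 5.100 cm.
m_obj = -d_i/d_o = -5.100/0.68 = -7.500.
Eyepiece angular magnification (image at infinity): M_eye = D/f_e = 25/2.5 = 10.000.
Overall M = m_obj x M_eye = (-7.500)(10.000) = -75.00.
|M| = 75.00.

75.0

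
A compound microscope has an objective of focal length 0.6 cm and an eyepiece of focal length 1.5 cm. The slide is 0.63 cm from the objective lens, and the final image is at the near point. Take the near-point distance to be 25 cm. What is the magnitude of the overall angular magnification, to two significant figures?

350

Objective: 1/d_i = 1/f_obj - 1/d_o = 1/0.6 - 1/0.63 = 0.07937 cm^-1, so d_i = 12.600 cm.
m_obj = -d_i/d_o = -12.600/0.63 = -20.000.
Eyepiece angular magnification (image at near point): M_eye = 1 + D/f_e = 1 + 25/1.5 = 17.667.
Overall M = m_obj x M_eye = (-20.000)(17.667) = -353.33.
|M| = 353.33.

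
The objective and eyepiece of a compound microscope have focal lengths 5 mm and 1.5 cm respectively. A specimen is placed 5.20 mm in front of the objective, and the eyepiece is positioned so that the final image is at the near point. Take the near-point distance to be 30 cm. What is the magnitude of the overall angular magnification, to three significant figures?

Convert to cm: f_obj = 5 mm = 0.5 cm; d_o = 5.20 mm = 0.52 cm.
Objective: 1/d_i = 1/f_obj - 1/d_o = 1/0.5 - 1/0.52 = 0.07692 cm^-1, so d_i = 13.000 cm.
m_obj = -d_i/d_o = -13.000/0.52 = -25.000.
Eyepiece angular magnification (image at near point): M_eye = 1 + D/f_e = 1 + 30/1.5 = 21.000.
Overall M = m_obj x M_eye = (-25.000)(21.000) = -525.00.
|M| = 525.00.

525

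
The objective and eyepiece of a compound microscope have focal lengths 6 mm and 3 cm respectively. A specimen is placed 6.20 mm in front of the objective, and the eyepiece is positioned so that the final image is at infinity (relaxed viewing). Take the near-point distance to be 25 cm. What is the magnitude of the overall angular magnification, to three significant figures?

250

Convert to cm: f_obj = 6 mm = 0.6 cm; d_o = 6.20 mm = 0.62 cm.
Objective: 1/d_i = 1/f_obj - 1/d_o = 1/0.6 - 1/0.62 = 0.05376 cm^-1, so d_i = 18.600 cm.
m_obj = -d_i/d_o = -18.600/0.62 = -30.000.
Eyepiece angular magnification (image at infinity): M_eye = D/f_e = 25/3 = 8.333.
Overall M = m_obj x M_eye = (-30.000)(8.333) = -250.00.
|M| = 250.00.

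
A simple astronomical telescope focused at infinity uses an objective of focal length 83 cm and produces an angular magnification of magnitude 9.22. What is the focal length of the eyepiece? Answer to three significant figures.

9.00 cm

|M| = f_obj/f_eye, so f_eye = f_obj/|M| = 83/9.22 = 9.002 cm.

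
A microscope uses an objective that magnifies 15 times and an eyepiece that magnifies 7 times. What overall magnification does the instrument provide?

105

The overall magnification of a compound microscope is the product of the objective and eyepiece magnifications:
M = M_obj x M_eye = 15 x 7 = 105.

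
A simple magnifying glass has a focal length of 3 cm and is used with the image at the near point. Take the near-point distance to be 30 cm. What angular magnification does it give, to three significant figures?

M = 1 + D/f = 1 + 30/3 = 11.000.

11.0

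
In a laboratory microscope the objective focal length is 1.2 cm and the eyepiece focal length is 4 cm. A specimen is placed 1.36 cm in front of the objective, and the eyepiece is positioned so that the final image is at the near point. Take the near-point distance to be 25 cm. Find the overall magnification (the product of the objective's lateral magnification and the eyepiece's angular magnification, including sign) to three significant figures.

-54.4

Objective: 1/d_i = 1/f_obj - 1/d_o = 1/1.2 - 1/1.36 = 0.09804 cm^-1, so d_i = 10.200 cm.
m_obj = -d_i/d_o = -10.200/1.36 = -7.500.
Eyepiece angular magnification (image at near point): M_eye = 1 + D/f_e = 1 + 25/4 = 7.250.
Overall M = m_obj x M_eye = (-7.500)(7.250) = -54.37.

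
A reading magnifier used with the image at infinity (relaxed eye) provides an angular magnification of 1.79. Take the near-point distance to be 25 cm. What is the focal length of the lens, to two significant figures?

14 cm

For the image at infinity, M = D/f.
f = D/M = 25/1.79 = 13.966 cm.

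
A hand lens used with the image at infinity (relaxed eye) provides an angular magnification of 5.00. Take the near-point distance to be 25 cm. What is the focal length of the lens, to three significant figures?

For the image at infinity, M = D/f.
f = D/M = 25/5.0 = 5.000 cm.

5.00 cm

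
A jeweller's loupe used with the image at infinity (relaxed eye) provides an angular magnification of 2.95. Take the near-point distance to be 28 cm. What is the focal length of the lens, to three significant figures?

9.49 cm

For the image at infinity, M = D/f.
f = D/M = 28/2.95 = 9.492 cm.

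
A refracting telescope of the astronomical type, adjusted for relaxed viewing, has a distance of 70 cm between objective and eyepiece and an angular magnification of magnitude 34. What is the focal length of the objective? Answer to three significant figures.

In normal adjustment the tube length equals f_obj + f_eye and |M| = f_obj/f_eye.
So f_obj = 34 f_eye and 34 f_eye + f_eye = 70 cm, giving f_eye = 70/35 = 2.000 cm and f_obj = 68.000 cm.

68.0 cm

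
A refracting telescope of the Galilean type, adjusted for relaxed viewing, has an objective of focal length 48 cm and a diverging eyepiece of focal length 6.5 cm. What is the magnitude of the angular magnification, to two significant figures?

7.4

|M| = f_obj/|f_eye| = 48/6.5 = 7.385.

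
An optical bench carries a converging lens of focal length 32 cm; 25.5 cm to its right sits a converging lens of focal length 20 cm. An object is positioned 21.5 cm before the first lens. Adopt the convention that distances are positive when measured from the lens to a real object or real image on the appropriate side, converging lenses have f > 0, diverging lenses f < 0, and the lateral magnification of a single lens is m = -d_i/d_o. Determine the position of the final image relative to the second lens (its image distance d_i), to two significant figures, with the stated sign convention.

Applying the thin-lens equation to the first lens, 1/32 = 1/21.5 + 1/d_i1, which gives d_i1 = -65.524 cm.
With d_i1 < 0 the first image is virtual and lies on the object side; the object distance for lens 2 is d_o2 = 25.5 - (-65.524) = 91.024 cm.
Applying the thin-lens equation again with f_2 = 20 cm and d_o2 = 91.024 cm gives d_i2 = 25.632 cm.

26 cm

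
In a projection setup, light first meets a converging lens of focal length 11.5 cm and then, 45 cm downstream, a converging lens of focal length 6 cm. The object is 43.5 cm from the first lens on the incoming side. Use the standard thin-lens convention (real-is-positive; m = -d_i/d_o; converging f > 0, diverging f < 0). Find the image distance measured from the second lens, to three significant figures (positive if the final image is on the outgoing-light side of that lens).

7.54 cm

First lens: d_i1 = 1/(1/11.5 - 1/43.5) = 15.633 cm.
Object distance for lens 2: d_o2 = 45 - 15.633 = 29.367 cm.
Second lens: d_i2 = 1/(1/6 - 1/(29.367)) = 7.541 cm.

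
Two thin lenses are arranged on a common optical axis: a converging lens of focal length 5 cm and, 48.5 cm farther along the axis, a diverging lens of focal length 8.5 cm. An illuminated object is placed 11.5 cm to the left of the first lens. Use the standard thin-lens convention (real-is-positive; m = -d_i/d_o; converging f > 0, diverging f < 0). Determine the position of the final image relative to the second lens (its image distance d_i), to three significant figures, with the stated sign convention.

Lens 1: 1/d_i1 = 1/f_1 - 1/d_o1 = 1/5 - 1/11.5 = 0.11304 cm^-1, so d_i1 = 8.846 cm.
Object distance for lens 2: d_o2 = 48.5 - 8.846 = 39.654 cm.
Lens 2: 1/d_i2 = 1/f_2 - 1/d_o2 = 1/(-8.5) - 1/(39.654) = -0.14287 cm^-1, so d_i2 = -7.000 cm.

-7.00 cm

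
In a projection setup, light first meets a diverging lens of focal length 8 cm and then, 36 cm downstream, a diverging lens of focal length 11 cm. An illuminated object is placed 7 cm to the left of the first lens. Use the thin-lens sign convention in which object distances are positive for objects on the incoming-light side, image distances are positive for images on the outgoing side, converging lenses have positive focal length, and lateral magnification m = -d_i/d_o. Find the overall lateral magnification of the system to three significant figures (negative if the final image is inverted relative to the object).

Applying the thin-lens equation to the first lens, 1/(-8) = 1/7 + 1/d_i1, which gives d_i1 = -3.733 cm.
Its lateral magnification is m_1 = -d_i1/d_o1 = -(-3.733)/7 = 0.5333.
With d_i1 < 0 the first image is virtual and lies on the object side; the object distance for lens 2 is d_o2 = 36 - (-3.733) = 39.733 cm.
Applying the thin-lens equation again with f_2 = -11 cm and d_o2 = 39.733 cm gives d_i2 = -8.615 cm.
m_2 = -(-8.615)/(39.733) = 0.2168.
Overall magnification: m = m_1 m_2 = 0.1156.

0.116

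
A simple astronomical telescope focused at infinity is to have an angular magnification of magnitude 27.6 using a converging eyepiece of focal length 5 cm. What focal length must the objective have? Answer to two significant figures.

|M| = f_obj/|f_eye|, so f_obj = |M| x |f_eye| = 27.6 x 5 = 138.000 cm.

140 cm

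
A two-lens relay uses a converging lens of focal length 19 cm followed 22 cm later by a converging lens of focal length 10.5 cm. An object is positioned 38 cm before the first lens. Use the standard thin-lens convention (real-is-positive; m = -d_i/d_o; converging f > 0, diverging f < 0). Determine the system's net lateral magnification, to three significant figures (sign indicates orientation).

-0.396

First lens: d_i1 = 1/(1/19 - 1/38) = 38.000 cm.
m_1 = -(38.000)/38 = -1.0000.
This image would form 38.000 cm past lens 1, i.e. 16.000 cm beyond lens 2, so it is a virtual object for lens 2: d_o2 = 22 - 38.000 = -16.000 cm.
Second lens: d_i2 = 1/(1/10.5 - 1/(-16.000)) = 6.340 cm.
m_2 = -(6.340)/(-16.000) = 0.3962.
Overall magnification: m = m_1 m_2 = -0.3962.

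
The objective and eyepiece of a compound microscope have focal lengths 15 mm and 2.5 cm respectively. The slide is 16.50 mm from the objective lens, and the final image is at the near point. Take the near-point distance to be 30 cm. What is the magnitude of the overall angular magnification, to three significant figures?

130

Convert to cm: f_obj = 15 mm = 1.5 cm; d_o = 16.50 mm = 1.65 cm.
Objective: 1/d_i = 1/f_obj - 1/d_o = 1/1.5 - 1/1.65 = 0.06061 cm^-1, so d_i = 16.500 cm.
m_obj = -d_i/d_o = -16.500/1.65 = -10.000.
Eyepiece angular magnification (image at near point): M_eye = 1 + D/f_e = 1 + 30/2.5 = 13.000.
Overall M = m_obj x M_eye = (-10.000)(13.000) = -130.00.
|M| = 130.00.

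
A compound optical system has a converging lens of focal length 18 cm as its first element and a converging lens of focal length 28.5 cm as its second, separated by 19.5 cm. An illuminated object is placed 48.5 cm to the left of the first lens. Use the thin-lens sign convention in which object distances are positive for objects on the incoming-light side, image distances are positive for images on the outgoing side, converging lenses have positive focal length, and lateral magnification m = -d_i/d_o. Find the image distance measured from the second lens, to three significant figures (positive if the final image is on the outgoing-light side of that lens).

6.91 cm

Applying the thin-lens equation to the first lens, 1/18 = 1/48.5 + 1/d_i1, which gives d_i1 = 28.623 cm.
Since 28.623 cm > 19.5 cm, the first image lies past the second lens and serves as a virtual object: d_o2 = L - d_i1 = -9.123 cm.
Applying the thin-lens equation again with f_2 = 28.5 cm and d_o2 = -9.123 cm gives d_i2 = 6.911 cm.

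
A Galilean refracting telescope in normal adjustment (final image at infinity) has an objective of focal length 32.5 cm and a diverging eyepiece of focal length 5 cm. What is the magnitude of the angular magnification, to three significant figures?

6.50

|M| = f_obj/|f_eye| = 32.5/5 = 6.500.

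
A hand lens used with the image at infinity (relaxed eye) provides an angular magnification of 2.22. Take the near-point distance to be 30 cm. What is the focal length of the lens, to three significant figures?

For the image at infinity, M = D/f.
f = D/M = 30/2.22 = 13.514 cm.

13.5 cm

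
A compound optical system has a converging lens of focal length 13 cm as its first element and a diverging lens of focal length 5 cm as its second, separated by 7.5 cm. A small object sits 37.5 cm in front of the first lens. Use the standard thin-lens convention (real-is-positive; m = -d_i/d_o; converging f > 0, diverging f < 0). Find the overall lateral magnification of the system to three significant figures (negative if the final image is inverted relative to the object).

0.359

Lens 1: 1/d_i1 = 1/f_1 - 1/d_o1 = 1/13 - 1/37.5 = 0.05026 cm^-1, so d_i1 = 19.898 cm.
m_1 = -(19.898)/37.5 = -0.5306.
Since 19.898 cm > 7.5 cm, the first image lies past the second lens and serves as a virtual object: d_o2 = L - d_i1 = -12.398 cm.
Lens 2: 1/d_i2 = 1/f_2 - 1/d_o2 = 1/(-5) - 1/(-12.398) = -0.11934 cm^-1, so d_i2 = -8.379 cm.
m_2 = -(-8.379)/(-12.398) = -0.6759.
Overall magnification: m = m_1 m_2 = 0.3586.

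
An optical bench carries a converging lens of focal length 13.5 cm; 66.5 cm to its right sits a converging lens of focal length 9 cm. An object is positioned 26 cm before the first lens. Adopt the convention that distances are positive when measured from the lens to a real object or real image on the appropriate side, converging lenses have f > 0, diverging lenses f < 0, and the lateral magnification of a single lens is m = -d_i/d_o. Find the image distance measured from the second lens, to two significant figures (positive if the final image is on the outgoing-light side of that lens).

Lens 1: 1/d_i1 = 1/f_1 - 1/d_o1 = 1/13.5 - 1/26 = 0.03561 cm^-1, so d_i1 = 28.080 cm.
Object distance for lens 2: d_o2 = 66.5 - 28.080 = 38.420 cm.
Lens 2: 1/d_i2 = 1/f_2 - 1/d_o2 = 1/9 - 1/(38.420) = 0.08508 cm^-1, so d_i2 = 11.753 cm.

12 cm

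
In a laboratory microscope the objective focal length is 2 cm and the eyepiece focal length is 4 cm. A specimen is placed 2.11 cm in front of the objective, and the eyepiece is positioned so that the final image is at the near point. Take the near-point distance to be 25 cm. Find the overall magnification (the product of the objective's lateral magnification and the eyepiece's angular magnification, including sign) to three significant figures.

-132

Objective: 1/d_i = 1/f_obj - 1/d_o = 1/2 - 1/2.11 = 0.02607 cm^-1, so d_i = 38.364 cm.
m_obj = -d_i/d_o = -38.364/2.11 = -18.182.
Eyepiece angular magnification (image at near point): M_eye = 1 + D/f_e = 1 + 25/4 = 7.250.
Overall M = m_obj x M_eye = (-18.182)(7.250) = -131.82.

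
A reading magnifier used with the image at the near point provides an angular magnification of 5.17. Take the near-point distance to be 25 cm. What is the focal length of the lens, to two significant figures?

For the image at the near point, M = 1 + D/f.
f = D/(M - 1) = 25/(5.17 - 1) = 5.995 cm.

6.0 cm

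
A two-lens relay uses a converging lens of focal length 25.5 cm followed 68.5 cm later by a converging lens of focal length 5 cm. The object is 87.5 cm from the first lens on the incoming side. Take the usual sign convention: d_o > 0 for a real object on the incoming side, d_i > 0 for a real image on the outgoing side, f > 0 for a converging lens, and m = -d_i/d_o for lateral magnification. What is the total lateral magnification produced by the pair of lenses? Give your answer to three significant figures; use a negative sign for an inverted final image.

Lens 1: 1/d_i1 = 1/f_1 - 1/d_o1 = 1/25.5 - 1/87.5 = 0.02779 cm^-1, so d_i1 = 35.988 cm.
m_1 = -(35.988)/87.5 = -0.4113.
Object distance for lens 2: d_o2 = 68.5 - 35.988 = 32.512 cm.
Lens 2: 1/d_i2 = 1/f_2 - 1/d_o2 = 1/5 - 1/(32.512) = 0.16924 cm^-1, so d_i2 = 5.909 cm.
m_2 = -(5.909)/(32.512) = -0.1817.
The system's lateral magnification is m_1 m_2 = (-0.4113)(-0.1817) = 0.0747.

0.0747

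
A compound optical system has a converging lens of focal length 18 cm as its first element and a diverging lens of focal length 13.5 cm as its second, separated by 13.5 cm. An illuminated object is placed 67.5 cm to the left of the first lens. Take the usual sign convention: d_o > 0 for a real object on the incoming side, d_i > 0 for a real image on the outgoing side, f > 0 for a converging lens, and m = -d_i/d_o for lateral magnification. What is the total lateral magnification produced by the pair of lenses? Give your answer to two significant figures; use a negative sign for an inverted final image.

Applying the thin-lens equation to the first lens, 1/18 = 1/67.5 + 1/d_i1, which gives d_i1 = 24.545 cm.
Its lateral magnification is m_1 = -d_i1/d_o1 = -(24.545)/67.5 = -0.3636.
This image would form 24.545 cm past lens 1, i.e. 11.045 cm beyond lens 2, so it is a virtual object for lens 2: d_o2 = 13.5 - 24.545 = -11.045 cm.
Applying the thin-lens equation again with f_2 = -13.5 cm and d_o2 = -11.045 cm gives d_i2 = 60.750 cm.
m_2 = -(60.750)/(-11.045) = 5.5000.
Total m = m_1 x m_2 = (-0.3636)(5.5000) = -2.0000.

-2.0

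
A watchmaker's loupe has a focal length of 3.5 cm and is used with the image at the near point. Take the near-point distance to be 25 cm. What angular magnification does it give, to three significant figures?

M = 1 + D/f = 1 + 25/3.5 = 8.143.

8.14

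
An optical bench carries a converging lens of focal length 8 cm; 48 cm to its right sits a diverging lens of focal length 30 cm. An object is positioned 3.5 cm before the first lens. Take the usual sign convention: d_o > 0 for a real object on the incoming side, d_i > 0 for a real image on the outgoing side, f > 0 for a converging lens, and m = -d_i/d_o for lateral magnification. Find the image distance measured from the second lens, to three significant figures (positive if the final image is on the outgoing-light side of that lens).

-19.3 cm

Applying the thin-lens equation to the first lens, 1/8 = 1/3.5 + 1/d_i1, which gives d_i1 = -6.222 cm.
The intermediate image is virtual, 6.222 cm to the left of lens 1, so d_o2 = L - d_i1 = 48 - (-6.222) = 54.222 cm.
Applying the thin-lens equation again with f_2 = -30 cm and d_o2 = 54.222 cm gives d_i2 = -19.314 cm.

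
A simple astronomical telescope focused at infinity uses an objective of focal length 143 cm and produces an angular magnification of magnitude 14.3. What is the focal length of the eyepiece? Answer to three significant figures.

10.0 cm

|M| = f_obj/f_eye, so f_eye = f_obj/|M| = 143/14.3 = 10.000 cm.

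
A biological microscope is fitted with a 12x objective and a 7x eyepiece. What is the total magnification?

The overall magnification of a compound microscope is the product of the objective and eyepiece magnifications:
M = M_obj x M_eye = 12 x 7 = 84.

84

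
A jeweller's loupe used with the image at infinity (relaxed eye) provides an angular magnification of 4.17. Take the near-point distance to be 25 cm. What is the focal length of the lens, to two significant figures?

For the image at infinity, M = D/f.
f = D/M = 25/4.17 = 5.995 cm.

6.0 cm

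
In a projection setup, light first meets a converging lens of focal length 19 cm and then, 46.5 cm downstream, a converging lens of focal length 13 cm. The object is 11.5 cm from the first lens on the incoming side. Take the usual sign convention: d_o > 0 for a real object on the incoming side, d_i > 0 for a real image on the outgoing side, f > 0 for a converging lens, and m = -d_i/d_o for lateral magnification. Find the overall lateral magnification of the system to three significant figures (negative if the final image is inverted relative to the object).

-0.526

First lens: d_i1 = 1/(1/19 - 1/11.5) = -29.133 cm.
m_1 = -(-29.133)/11.5 = 2.5333.
With d_i1 < 0 the first image is virtual and lies on the object side; the object distance for lens 2 is d_o2 = 46.5 - (-29.133) = 75.633 cm.
Second lens: d_i2 = 1/(1/13 - 1/(75.633)) = 15.698 cm.
m_2 = -(15.698)/(75.633) = -0.2076.
Total m = m_1 x m_2 = (2.5333)(-0.2076) = -0.5258.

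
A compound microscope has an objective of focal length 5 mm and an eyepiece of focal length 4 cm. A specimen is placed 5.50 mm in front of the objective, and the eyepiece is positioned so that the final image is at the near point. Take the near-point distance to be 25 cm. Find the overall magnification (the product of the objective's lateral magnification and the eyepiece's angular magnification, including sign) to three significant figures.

Convert to cm: f_obj = 5 mm = 0.5 cm; d_o = 5.50 mm = 0.55 cm.
Objective: 1/d_i = 1/f_obj - 1/d_o = 1/0.5 - 1/0.55 = 0.18182 cm^-1, so d_i = 5.500 cm.
m_obj = -d_i/d_o = -5.500/0.55 = -10.000.
Eyepiece angular magnification (image at near point): M_eye = 1 + D/f_e = 1 + 25/4 = 7.250.
Overall M = m_obj x M_eye = (-10.000)(7.250) = -72.50.

-72.5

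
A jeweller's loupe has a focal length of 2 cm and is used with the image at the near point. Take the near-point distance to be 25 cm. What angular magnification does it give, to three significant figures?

13.5

M = 1 + D/f = 1 + 25/2 = 13.500.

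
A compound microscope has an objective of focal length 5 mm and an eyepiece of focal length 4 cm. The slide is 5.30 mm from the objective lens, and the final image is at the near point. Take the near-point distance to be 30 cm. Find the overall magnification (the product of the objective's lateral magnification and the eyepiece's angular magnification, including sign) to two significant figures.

Convert to cm: f_obj = 5 mm = 0.5 cm; d_o = 5.30 mm = 0.53 cm.
Objective: 1/d_i = 1/f_obj - 1/d_o = 1/0.5 - 1/0.53 = 0.11321 cm^-1, so d_i = 8.833 cm.
m_obj = -d_i/d_o = -8.833/0.53 = -16.667.
Eyepiece angular magnification (image at near point): M_eye = 1 + D/f_e = 1 + 30/4 = 8.500.
Overall M = m_obj x M_eye = (-16.667)(8.500) = -141.67.

-140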